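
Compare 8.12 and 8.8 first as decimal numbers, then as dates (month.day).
As decimals: 8.12 < 8.8. As dates: 8/12 is later than 8/8 (day 12 > day 8).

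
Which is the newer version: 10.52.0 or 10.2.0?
10.52.0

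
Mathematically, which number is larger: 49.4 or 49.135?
49.4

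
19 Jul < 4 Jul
False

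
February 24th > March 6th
False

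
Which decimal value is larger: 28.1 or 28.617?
28.617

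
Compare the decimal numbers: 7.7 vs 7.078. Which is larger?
7.7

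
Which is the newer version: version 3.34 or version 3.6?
version 3.34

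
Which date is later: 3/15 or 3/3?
3/15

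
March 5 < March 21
True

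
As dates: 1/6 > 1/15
False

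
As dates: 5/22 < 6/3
True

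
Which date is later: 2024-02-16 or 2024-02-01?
2024-02-16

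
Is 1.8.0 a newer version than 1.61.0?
No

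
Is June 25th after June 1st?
Yes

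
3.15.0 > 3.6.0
True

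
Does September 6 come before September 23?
Yes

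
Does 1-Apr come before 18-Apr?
Yes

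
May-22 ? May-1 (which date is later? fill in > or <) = >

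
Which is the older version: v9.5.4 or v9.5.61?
v9.5.4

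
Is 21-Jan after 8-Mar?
No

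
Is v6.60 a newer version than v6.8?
Yes. Version numbers are compared segment by segment as integers, not as decimals: minor version 60 > 8, so v6.60 > v6.8 (even though the decimal 6.60 < 6.8).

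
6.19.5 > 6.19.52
False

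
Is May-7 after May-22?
No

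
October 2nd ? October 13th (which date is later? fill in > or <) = <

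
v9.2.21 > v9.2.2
True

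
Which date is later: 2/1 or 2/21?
2/21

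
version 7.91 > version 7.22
True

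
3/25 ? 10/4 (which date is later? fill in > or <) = <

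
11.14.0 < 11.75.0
True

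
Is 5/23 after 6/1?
No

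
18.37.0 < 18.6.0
False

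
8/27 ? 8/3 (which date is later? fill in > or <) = >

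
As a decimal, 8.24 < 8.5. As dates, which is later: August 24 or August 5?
August 24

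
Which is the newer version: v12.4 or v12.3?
v12.4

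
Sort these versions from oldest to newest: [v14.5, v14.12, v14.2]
[v14.2, v14.5, v14.12]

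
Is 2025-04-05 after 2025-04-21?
No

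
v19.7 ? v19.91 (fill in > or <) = <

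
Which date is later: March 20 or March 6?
March 20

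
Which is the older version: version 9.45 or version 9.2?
version 9.2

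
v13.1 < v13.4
True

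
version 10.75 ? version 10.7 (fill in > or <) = >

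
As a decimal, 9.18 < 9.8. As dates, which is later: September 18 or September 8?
September 18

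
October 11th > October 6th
True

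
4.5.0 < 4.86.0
True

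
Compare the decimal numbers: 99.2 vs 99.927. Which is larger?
99.927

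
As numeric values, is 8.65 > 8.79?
False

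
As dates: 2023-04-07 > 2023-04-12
False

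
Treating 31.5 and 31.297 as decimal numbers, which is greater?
31.5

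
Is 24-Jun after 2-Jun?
Yes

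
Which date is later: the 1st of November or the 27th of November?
the 27th of November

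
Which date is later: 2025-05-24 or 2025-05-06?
2025-05-24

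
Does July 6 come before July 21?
Yes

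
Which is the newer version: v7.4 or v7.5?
v7.5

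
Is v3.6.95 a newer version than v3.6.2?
Yes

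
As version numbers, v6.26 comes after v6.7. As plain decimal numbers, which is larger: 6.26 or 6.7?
6.7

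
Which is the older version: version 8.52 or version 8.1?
version 8.1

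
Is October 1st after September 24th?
Yes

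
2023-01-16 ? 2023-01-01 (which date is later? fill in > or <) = >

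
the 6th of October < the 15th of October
True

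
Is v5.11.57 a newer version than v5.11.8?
Yes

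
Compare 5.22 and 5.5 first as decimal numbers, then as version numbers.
As decimals: 5.22 < 5.5. As versions: v5.22 > v5.5 (minor version 22 > 5).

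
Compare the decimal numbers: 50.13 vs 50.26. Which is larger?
50.26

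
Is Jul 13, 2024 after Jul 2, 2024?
Yes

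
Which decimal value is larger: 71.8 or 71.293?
71.8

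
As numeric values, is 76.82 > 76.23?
True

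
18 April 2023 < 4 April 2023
False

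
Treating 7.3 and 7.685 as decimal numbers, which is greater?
7.685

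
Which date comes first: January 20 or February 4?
January 20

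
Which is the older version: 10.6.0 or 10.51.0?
10.6.0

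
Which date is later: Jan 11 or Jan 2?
Jan 11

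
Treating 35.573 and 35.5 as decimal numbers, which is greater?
35.573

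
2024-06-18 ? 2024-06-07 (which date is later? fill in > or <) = >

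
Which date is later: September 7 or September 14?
September 14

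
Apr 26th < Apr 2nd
False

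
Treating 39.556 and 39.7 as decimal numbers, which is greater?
39.7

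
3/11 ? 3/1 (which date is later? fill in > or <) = >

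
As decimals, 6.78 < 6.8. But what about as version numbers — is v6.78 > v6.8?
True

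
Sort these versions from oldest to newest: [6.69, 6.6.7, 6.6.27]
[6.6.7, 6.6.27, 6.69]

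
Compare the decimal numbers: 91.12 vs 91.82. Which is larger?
91.82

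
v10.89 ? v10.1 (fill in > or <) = >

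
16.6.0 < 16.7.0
True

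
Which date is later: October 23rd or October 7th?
October 23rd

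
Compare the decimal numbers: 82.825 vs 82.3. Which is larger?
82.825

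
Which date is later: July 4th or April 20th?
July 4th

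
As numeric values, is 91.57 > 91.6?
False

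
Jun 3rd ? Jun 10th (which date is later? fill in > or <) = <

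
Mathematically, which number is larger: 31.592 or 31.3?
31.592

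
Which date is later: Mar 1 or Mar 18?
Mar 18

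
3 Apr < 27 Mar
False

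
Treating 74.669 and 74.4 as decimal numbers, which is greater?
74.669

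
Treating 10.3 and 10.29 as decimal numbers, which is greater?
10.3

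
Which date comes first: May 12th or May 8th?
May 8th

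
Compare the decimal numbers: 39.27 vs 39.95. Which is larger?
39.95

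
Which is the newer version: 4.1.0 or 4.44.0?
4.44.0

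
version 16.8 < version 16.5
False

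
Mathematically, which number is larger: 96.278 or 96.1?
96.278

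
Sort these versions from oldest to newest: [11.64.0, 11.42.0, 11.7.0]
[11.7.0, 11.42.0, 11.64.0]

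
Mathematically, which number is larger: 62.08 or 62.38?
62.38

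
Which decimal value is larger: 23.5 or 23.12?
23.5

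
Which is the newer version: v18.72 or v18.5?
v18.72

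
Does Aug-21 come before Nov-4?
Yes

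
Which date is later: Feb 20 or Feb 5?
Feb 20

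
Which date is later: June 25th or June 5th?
June 25th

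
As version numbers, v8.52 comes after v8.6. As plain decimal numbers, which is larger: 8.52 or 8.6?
8.6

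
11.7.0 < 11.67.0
True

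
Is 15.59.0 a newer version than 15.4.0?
Yes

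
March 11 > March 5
True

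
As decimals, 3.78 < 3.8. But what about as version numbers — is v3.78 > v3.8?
True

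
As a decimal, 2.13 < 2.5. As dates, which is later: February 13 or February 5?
February 13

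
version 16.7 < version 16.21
True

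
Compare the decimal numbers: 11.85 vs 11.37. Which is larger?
11.85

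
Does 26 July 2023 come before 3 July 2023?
No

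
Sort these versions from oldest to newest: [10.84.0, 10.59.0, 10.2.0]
[10.2.0, 10.59.0, 10.84.0]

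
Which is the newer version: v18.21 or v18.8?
v18.21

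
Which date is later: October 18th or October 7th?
October 18th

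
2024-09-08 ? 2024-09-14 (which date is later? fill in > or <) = <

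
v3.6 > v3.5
True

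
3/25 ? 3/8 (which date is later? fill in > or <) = >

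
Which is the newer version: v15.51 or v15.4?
v15.51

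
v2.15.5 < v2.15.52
True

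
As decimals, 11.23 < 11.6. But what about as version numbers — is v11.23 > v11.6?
True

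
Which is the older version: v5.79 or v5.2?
v5.2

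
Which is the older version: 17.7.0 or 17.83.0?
17.7.0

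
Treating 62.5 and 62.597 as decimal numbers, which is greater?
62.597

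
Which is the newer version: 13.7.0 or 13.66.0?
13.66.0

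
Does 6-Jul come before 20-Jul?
Yes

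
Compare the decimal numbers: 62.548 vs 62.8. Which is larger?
62.8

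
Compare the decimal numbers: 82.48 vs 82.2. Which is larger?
82.48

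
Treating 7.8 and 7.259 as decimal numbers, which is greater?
7.8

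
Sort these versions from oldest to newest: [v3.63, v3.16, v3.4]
[v3.4, v3.16, v3.63]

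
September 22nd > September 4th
True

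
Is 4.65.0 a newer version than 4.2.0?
Yes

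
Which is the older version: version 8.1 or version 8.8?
version 8.1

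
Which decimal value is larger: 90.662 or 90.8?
90.8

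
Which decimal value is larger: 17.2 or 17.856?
17.856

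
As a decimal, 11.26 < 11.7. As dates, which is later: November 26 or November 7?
November 26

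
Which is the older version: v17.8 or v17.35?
v17.8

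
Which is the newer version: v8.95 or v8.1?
v8.95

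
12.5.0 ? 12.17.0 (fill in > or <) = <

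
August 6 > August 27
False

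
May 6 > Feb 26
True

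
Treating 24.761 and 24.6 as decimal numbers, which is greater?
24.761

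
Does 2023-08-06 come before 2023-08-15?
Yes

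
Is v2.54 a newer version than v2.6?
Yes. Version numbers are compared segment by segment as integers, not as decimals: minor version 54 > 6, so v2.54 > v2.6 (even though the decimal 2.54 < 2.6).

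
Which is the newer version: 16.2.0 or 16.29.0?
16.29.0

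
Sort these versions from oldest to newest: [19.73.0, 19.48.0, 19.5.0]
[19.5.0, 19.48.0, 19.73.0]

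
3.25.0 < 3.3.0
False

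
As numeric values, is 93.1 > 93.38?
False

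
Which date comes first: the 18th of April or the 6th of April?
the 6th of April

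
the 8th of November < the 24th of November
True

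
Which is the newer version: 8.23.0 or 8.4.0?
8.23.0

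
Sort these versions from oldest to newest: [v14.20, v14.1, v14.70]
[v14.1, v14.20, v14.70]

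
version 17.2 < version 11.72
False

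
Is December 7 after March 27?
Yes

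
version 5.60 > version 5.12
True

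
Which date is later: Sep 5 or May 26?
Sep 5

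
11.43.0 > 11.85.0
False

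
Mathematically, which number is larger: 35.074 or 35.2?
35.2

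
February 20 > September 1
False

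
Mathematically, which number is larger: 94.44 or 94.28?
94.44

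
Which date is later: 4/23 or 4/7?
4/23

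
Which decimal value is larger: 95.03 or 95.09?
95.09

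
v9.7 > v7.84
True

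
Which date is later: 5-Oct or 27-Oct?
27-Oct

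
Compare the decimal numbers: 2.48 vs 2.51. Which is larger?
2.51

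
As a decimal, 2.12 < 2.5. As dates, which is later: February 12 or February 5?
February 12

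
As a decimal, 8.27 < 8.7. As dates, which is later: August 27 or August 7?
August 27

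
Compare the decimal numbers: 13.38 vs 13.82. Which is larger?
13.82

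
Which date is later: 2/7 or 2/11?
2/11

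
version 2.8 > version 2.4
True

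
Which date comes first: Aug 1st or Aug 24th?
Aug 1st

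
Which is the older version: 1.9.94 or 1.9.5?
1.9.5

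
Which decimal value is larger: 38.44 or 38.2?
38.44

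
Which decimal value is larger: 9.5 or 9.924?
9.924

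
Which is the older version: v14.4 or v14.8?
v14.4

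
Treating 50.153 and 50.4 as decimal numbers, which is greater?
50.4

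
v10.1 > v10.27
False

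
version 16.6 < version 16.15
True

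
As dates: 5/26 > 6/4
False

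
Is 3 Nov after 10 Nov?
No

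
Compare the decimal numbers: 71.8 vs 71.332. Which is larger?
71.8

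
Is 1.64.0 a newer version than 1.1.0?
Yes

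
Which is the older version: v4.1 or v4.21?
v4.1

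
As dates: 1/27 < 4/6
True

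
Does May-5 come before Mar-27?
No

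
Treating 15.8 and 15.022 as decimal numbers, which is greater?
15.8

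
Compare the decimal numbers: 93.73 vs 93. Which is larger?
93.73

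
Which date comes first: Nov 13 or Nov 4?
Nov 4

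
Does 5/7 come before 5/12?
Yes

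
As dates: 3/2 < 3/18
True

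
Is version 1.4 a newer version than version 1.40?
No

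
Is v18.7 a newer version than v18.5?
Yes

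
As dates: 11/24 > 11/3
True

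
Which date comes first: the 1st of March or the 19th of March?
the 1st of March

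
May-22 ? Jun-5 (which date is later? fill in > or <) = <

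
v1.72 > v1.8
True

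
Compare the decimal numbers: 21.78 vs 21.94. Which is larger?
21.94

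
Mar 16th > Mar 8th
True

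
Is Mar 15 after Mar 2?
Yes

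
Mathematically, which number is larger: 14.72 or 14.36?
14.72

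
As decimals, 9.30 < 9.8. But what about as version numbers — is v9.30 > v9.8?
True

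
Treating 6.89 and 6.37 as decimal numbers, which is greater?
6.89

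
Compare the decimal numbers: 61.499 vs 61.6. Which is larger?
61.6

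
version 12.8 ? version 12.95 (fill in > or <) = <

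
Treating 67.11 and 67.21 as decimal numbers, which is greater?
67.21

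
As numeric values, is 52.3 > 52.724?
False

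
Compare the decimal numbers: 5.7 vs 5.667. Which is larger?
5.7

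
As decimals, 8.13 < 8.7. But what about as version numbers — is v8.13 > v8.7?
True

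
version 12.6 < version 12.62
True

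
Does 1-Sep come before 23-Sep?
Yes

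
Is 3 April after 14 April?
No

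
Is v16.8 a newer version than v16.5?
Yes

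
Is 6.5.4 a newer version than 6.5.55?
No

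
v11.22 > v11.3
True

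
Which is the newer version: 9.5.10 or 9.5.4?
9.5.10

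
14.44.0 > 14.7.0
True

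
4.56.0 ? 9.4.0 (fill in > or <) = <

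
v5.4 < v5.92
True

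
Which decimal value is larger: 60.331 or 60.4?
60.4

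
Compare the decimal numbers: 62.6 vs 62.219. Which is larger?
62.6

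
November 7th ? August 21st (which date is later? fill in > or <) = >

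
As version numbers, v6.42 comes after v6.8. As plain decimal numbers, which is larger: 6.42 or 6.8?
6.8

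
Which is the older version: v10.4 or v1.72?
v1.72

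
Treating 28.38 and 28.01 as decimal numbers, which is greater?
28.38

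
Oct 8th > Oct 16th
False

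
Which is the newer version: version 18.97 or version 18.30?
version 18.97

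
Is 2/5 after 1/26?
Yes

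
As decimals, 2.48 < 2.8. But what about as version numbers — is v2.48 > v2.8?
True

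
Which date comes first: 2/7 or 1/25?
1/25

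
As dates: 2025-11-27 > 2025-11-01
True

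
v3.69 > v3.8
True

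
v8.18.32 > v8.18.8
True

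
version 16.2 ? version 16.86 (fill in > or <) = <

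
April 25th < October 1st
True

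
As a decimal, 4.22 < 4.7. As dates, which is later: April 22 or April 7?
April 22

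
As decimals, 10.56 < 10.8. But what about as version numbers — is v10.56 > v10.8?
True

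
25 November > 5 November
True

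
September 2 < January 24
False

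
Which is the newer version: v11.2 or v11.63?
v11.63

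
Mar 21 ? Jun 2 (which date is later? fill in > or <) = <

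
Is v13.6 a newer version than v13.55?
No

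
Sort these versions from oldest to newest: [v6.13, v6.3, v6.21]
[v6.3, v6.13, v6.21]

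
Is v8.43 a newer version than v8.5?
Yes. Version numbers are compared segment by segment as integers, not as decimals: minor version 43 > 5, so v8.43 > v8.5 (even though the decimal 8.43 < 8.5).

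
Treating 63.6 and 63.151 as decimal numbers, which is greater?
63.6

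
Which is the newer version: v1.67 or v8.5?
v8.5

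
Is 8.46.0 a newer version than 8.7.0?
Yes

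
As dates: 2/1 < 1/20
False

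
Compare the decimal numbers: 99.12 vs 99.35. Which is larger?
99.35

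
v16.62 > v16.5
True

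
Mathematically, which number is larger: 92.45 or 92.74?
92.74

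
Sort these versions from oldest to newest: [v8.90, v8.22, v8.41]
[v8.22, v8.41, v8.90]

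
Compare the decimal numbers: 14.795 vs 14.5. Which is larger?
14.795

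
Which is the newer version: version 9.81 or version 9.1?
version 9.81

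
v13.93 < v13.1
False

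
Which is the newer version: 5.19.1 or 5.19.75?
5.19.75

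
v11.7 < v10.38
False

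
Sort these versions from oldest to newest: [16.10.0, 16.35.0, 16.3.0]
[16.3.0, 16.10.0, 16.35.0]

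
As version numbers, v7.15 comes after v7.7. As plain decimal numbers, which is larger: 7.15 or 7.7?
7.7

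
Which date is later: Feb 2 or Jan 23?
Feb 2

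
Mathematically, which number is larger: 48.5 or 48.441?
48.5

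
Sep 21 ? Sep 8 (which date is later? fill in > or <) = >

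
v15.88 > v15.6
True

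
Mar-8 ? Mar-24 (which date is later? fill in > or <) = <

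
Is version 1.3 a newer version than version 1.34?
No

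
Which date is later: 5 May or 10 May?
10 May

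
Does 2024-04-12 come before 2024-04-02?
No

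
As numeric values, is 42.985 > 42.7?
True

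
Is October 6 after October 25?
No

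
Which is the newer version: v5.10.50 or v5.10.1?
v5.10.50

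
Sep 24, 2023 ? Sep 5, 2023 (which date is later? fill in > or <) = >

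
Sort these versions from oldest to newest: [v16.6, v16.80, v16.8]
[v16.6, v16.8, v16.80]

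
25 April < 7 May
True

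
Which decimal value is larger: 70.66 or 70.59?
70.66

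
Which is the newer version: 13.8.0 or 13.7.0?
13.8.0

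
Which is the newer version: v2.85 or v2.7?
v2.85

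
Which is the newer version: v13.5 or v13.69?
v13.69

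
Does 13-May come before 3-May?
No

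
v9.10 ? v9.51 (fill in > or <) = <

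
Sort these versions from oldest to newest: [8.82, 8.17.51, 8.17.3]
[8.17.3, 8.17.51, 8.82]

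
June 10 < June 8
False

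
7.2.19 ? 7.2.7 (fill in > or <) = >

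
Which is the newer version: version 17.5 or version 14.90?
version 17.5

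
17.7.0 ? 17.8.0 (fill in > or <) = <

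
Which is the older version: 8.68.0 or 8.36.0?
8.36.0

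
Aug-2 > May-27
True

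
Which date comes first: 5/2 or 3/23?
3/23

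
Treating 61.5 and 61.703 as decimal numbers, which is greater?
61.703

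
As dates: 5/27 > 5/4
True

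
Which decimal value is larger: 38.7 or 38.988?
38.988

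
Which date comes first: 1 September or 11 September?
1 September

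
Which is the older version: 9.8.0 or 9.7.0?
9.7.0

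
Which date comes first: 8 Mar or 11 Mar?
8 Mar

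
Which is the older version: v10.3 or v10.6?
v10.3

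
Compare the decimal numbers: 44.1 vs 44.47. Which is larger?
44.47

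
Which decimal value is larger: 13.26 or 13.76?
13.76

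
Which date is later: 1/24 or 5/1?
5/1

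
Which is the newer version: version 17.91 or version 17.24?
version 17.91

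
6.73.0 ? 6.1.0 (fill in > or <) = >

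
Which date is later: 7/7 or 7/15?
7/15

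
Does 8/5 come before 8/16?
Yes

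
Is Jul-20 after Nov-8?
No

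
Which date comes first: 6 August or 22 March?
22 March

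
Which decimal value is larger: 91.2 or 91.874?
91.874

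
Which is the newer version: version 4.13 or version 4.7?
version 4.13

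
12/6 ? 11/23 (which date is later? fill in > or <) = >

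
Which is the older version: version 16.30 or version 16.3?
version 16.3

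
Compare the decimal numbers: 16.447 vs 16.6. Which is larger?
16.6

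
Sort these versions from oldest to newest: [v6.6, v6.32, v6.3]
[v6.3, v6.6, v6.32]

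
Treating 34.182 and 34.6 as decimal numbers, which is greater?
34.6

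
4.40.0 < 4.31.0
False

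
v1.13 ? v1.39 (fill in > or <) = <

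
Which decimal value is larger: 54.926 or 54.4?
54.926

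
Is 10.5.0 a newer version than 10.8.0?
No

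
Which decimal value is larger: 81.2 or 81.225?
81.225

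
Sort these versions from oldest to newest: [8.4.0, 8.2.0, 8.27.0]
[8.2.0, 8.4.0, 8.27.0]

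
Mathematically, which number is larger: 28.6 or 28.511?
28.6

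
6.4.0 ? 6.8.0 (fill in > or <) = <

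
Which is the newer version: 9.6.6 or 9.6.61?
9.6.61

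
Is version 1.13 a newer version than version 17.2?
No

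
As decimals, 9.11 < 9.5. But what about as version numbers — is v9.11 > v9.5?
True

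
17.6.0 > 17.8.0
False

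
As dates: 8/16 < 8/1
False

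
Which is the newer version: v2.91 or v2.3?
v2.91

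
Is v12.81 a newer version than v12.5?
Yes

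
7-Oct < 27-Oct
True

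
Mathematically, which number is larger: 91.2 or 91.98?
91.98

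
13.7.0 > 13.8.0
False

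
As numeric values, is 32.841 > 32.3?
True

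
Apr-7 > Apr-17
False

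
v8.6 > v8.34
False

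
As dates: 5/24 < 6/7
True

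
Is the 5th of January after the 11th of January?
No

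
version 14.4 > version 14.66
False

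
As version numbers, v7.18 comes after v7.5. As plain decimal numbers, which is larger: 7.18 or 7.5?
7.5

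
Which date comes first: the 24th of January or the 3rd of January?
the 3rd of January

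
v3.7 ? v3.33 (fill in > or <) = <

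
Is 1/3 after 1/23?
No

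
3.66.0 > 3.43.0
True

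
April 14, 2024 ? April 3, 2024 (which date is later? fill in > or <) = >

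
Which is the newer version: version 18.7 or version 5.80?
version 18.7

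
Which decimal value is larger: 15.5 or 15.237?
15.5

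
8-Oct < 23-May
False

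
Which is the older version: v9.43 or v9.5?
v9.5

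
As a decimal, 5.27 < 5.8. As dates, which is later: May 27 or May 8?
May 27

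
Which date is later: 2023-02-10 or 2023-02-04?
2023-02-10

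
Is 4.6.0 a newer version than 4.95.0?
No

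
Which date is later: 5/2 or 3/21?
5/2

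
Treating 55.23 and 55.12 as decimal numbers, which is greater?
55.23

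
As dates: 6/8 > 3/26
True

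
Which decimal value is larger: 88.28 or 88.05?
88.28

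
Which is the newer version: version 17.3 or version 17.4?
version 17.4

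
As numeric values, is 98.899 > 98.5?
True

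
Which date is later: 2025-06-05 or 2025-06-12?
2025-06-12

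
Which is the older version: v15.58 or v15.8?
v15.8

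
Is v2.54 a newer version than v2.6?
Yes. Version numbers are compared segment by segment as integers, not as decimals: minor version 54 > 6, so v2.54 > v2.6 (even though the decimal 2.54 < 2.6).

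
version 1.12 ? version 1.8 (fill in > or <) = >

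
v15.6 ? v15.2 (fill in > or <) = >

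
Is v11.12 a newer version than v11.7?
Yes. Version numbers are compared segment by segment as integers, not as decimals: minor version 12 > 7, so v11.12 > v11.7 (even though the decimal 11.12 < 11.7).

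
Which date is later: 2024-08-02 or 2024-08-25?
2024-08-25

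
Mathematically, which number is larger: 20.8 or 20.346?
20.8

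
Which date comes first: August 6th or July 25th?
July 25th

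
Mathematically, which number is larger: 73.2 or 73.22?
73.22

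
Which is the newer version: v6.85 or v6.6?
v6.85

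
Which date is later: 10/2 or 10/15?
10/15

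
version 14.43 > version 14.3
True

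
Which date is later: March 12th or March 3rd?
March 12th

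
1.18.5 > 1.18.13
False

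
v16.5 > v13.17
True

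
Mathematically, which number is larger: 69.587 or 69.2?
69.587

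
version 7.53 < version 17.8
True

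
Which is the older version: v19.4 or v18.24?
v18.24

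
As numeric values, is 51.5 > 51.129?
True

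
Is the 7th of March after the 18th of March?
No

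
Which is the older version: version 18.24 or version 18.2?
version 18.2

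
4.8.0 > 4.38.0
False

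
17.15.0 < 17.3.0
False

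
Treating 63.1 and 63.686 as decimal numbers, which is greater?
63.686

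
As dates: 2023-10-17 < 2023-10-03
False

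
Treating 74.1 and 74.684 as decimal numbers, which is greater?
74.684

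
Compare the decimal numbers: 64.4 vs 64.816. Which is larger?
64.816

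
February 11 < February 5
False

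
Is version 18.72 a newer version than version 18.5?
Yes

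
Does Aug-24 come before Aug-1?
No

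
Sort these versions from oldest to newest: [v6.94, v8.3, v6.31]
[v6.31, v6.94, v8.3]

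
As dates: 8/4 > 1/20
True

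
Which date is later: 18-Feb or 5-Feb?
18-Feb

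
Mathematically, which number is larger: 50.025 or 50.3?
50.3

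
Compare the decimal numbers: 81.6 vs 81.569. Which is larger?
81.6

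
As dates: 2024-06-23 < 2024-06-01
False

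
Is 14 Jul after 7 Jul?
Yes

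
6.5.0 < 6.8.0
True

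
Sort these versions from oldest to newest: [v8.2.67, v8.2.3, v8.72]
[v8.2.3, v8.2.67, v8.72]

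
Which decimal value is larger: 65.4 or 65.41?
65.41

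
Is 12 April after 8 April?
Yes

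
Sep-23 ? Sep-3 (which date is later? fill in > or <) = >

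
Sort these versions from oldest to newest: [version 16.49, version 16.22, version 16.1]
[version 16.1, version 16.22, version 16.49]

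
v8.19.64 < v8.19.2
False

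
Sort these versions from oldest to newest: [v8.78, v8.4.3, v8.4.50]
[v8.4.3, v8.4.50, v8.78]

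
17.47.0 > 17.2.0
True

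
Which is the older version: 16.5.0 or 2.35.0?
2.35.0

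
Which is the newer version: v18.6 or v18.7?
v18.7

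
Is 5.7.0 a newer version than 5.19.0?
No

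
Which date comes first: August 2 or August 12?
August 2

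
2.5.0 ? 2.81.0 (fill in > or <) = <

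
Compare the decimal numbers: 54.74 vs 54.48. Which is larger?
54.74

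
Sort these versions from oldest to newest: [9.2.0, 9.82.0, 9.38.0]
[9.2.0, 9.38.0, 9.82.0]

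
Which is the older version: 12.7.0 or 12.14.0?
12.7.0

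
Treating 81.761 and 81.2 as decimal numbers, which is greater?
81.761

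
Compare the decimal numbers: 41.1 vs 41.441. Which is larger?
41.441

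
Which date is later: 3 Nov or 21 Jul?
3 Nov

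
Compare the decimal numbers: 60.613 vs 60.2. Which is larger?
60.613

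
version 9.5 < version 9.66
True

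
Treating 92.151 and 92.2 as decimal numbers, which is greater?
92.2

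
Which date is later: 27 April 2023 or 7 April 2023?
27 April 2023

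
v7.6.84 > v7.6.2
True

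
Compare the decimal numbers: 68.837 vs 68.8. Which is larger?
68.837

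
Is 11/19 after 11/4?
Yes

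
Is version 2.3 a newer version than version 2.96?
No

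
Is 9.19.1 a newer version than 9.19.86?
No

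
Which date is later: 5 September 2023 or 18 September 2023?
18 September 2023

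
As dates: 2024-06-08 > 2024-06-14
False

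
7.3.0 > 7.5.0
False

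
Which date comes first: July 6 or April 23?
April 23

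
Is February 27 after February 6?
Yes. Day 27 comes after day 6 in February — this is a date comparison, not a decimal one (the decimal 2.27 would be smaller than 2.6).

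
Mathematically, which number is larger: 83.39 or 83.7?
83.7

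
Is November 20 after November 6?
Yes. Day 20 comes after day 6 in November — this is a date comparison, not a decimal one (the decimal 11.20 would be smaller than 11.6).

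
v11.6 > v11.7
False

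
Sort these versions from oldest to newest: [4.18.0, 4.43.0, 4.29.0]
[4.18.0, 4.29.0, 4.43.0]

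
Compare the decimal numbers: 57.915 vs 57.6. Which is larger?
57.915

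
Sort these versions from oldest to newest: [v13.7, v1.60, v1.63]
[v1.60, v1.63, v13.7]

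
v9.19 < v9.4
False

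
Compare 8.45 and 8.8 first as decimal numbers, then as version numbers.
As decimals: 8.45 < 8.8. As versions: v8.45 > v8.8 (minor version 45 > 8).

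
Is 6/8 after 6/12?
No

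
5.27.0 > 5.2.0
True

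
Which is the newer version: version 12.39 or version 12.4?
version 12.39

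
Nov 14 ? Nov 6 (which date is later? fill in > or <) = >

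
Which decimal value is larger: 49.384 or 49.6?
49.6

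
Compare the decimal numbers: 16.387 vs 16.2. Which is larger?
16.387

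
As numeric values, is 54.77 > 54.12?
True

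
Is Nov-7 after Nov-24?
No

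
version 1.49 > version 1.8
True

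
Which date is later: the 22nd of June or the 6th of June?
the 22nd of June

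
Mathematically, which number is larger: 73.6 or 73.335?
73.6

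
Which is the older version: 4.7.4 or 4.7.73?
4.7.4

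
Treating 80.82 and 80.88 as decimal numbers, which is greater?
80.88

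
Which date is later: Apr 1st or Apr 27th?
Apr 27th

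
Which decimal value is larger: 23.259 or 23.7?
23.7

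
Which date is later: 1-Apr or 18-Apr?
18-Apr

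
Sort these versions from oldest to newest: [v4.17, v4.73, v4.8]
[v4.8, v4.17, v4.73]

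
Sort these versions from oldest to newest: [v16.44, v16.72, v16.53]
[v16.44, v16.53, v16.72]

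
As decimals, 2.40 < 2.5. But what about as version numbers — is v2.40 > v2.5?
True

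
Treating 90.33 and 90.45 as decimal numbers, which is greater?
90.45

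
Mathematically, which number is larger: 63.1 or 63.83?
63.83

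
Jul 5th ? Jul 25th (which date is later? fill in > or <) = <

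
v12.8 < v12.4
False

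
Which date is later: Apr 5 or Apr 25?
Apr 25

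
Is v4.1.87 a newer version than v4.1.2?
Yes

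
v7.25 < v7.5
False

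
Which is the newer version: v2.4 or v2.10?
v2.10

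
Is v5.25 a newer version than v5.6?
Yes. Version numbers are compared segment by segment as integers, not as decimals: minor version 25 > 6, so v5.25 > v5.6 (even though the decimal 5.25 < 5.6).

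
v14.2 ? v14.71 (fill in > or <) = <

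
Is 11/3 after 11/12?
No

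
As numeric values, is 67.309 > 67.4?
False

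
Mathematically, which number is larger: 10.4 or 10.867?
10.867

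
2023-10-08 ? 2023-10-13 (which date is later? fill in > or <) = <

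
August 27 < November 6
True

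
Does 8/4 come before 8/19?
Yes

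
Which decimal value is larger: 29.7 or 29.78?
29.78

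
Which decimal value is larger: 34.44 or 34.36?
34.44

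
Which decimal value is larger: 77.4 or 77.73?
77.73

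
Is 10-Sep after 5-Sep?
Yes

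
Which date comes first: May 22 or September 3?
May 22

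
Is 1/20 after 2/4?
No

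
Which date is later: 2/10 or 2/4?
2/10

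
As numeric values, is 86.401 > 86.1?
True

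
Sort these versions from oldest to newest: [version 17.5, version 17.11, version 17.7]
[version 17.5, version 17.7, version 17.11]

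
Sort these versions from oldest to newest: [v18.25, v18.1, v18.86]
[v18.1, v18.25, v18.86]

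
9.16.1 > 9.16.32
False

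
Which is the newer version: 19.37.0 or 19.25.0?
19.37.0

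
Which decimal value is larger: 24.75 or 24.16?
24.75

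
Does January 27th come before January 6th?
No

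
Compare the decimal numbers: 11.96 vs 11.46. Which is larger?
11.96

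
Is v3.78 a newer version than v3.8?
Yes. Version numbers are compared segment by segment as integers, not as decimals: minor version 78 > 8, so v3.78 > v3.8 (even though the decimal 3.78 < 3.8).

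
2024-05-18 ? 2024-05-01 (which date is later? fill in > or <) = >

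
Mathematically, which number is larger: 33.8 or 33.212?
33.8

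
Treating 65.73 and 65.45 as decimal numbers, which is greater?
65.73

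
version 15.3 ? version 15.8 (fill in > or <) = <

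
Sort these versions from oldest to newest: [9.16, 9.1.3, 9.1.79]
[9.1.3, 9.1.79, 9.16]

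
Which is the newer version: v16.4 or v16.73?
v16.73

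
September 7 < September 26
True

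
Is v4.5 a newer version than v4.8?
No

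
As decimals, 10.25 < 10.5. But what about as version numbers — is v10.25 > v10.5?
True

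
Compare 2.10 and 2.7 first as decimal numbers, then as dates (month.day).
As decimals: 2.10 < 2.7. As dates: 2/10 is later than 2/7 (day 10 > day 7).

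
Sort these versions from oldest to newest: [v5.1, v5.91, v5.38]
[v5.1, v5.38, v5.91]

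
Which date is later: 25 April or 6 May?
6 May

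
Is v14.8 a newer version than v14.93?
No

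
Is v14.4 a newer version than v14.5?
No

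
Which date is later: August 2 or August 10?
August 10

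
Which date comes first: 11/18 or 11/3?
11/3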